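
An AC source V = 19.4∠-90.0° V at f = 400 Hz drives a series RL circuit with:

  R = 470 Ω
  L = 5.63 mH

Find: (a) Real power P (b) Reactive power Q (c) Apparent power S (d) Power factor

Step 1 — Angular frequency: ω = 2π·f = 2π·400 = 2513 rad/s.
Step 2 — Component impedances:
  R: Z = R = 470 Ω
  L: Z = jωL = j·2513·0.00563 = 0 + j14.15 Ω
Step 3 — Series combination: Z_total = R + L = 470 + j14.15 Ω = 470.2∠1.7° Ω.
Step 4 — Source phasor: V = 19.4∠-90.0° V = 0 - j19.4 V.
Step 5 — Current: I = V / Z = -0.001242 - j0.04124 A = 0.04126∠-91.7° A.
Step 6 — Complex power: S = V·I* = 0.8 + j0.02409 VA.
Step 7 — Real power: P = Re(S) = 0.8 W.
Step 8 — Reactive power: Q = Im(S) = 0.02409 VAR.
Step 9 — Apparent power: |S| = 0.8004 VA.
Step 10 — Power factor: PF = P/|S| = 0.9995 (lagging).

(a) P = 0.8 W  (b) Q = 0.02409 VAR  (c) S = 0.8004 VA  (d) PF = 0.9995 (lagging)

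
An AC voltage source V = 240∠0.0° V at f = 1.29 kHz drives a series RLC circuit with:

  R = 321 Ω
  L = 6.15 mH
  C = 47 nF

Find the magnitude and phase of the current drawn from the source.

Step 1 — Angular frequency: ω = 2π·f = 2π·1290 = 8105 rad/s.
Step 2 — Component impedances:
  R: Z = R = 321 Ω
  L: Z = jωL = j·8105·0.00615 = 0 + j49.85 Ω
  C: Z = 1/(jωC) = -j/(ω·C) = 0 - j2625 Ω
Step 3 — Series combination: Z_total = R + L + C = 321 - j2575 Ω = 2595∠-82.9° Ω.
Step 4 — Source phasor: V = 240∠0.0° V = 240 V.
Step 5 — Ohm's law: I = V / Z_total = (240) / (321 - j2575) = 0.01144 + j0.09177 A.
Step 6 — Convert to polar: |I| = 0.09248 A, ∠I = 82.9°.

I = 0.09248∠82.9° A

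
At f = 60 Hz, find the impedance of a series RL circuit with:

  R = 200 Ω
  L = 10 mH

Step 1 — Angular frequency: ω = 2π·f = 2π·60 = 377 rad/s.
Step 2 — Component impedances:
  R: Z = R = 200 Ω
  L: Z = jωL = j·377·0.01 = 0 + j3.77 Ω
Step 3 — Series combination: Z_total = R + L = 200 + j3.77 Ω = 200∠1.1° Ω.

Z = 200 + j3.77 Ω = 200∠1.1° Ω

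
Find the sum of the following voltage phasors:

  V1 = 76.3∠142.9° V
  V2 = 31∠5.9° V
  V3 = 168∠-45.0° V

Step 1 — Convert each phasor to rectangular form:
  V1 = 76.3·(cos(142.9°) + j·sin(142.9°)) = -60.86 + j46.02 V
  V2 = 31·(cos(5.9°) + j·sin(5.9°)) = 30.84 + j3.187 V
  V3 = 168·(cos(-45.0°) + j·sin(-45.0°)) = 118.8 - j118.8 V
Step 2 — Sum components: V_total = 88.77 - j69.58 V.
Step 3 — Convert to polar: |V_total| = 112.8 V, ∠V_total = -38.1°.

V_total = 112.8∠-38.1° V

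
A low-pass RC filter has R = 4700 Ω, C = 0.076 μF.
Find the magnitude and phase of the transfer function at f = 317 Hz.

Step 1 — Angular frequency: ω = 2π·317 = 1992 rad/s.
Step 2 — Transfer function: H(jω) = 1/(1 + jωRC).
Step 3 — Denominator: 1 + jωRC = 1 + j·1992·4700·7.6e-08 = 1 + j0.7115.
Step 4 — H = 0.6639 - j0.4724.
Step 5 — Magnitude: |H| = 0.8148 (-1.8 dB); phase: φ = -35.4°.

|H| = 0.8148 (-1.8 dB), φ = -35.4°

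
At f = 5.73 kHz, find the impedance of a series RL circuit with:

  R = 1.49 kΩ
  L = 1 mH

Step 1 — Angular frequency: ω = 2π·f = 2π·5730 = 3.6e+04 rad/s.
Step 2 — Component impedances:
  R: Z = R = 1490 Ω
  L: Z = jωL = j·3.6e+04·0.001 = 0 + j36 Ω
Step 3 — Series combination: Z_total = R + L = 1490 + j36 Ω = 1490∠1.4° Ω.

Z = 1490 + j36 Ω = 1490∠1.4° Ω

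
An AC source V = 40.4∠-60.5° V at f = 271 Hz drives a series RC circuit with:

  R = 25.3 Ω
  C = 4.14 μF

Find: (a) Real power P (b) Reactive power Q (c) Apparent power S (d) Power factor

Step 1 — Angular frequency: ω = 2π·f = 2π·271 = 1703 rad/s.
Step 2 — Component impedances:
  R: Z = R = 25.3 Ω
  C: Z = 1/(jωC) = -j/(ω·C) = 0 - j141.9 Ω
Step 3 — Series combination: Z_total = R + C = 25.3 - j141.9 Ω = 144.1∠-79.9° Ω.
Step 4 — Source phasor: V = 40.4∠-60.5° V = 19.89 - j35.16 V.
Step 5 — Current: I = V / Z = 0.2645 + j0.09307 A = 0.2804∠19.4° A.
Step 6 — Complex power: S = V·I* = 1.989 - j11.15 VA.
Step 7 — Real power: P = Re(S) = 1.989 W.
Step 8 — Reactive power: Q = Im(S) = -11.15 VAR.
Step 9 — Apparent power: |S| = 11.33 VA.
Step 10 — Power factor: PF = P/|S| = 0.1756 (leading).

(a) P = 1.989 W  (b) Q = -11.15 VAR  (c) S = 11.33 VA  (d) PF = 0.1756 (leading)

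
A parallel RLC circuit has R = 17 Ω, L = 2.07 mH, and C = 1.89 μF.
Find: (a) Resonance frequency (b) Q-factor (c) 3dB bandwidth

Step 1 — Resonance: ω₀ = 1/√(LC) = 1/√(0.00207·1.89e-06) = 1.599e+04 rad/s.
Step 2 — f₀ = ω₀/(2π) = 2545 Hz.
Step 3 — Parallel Q: Q = R/(ω₀L) = 17/(1.599e+04·0.00207) = 0.5137.
Step 4 — Bandwidth: Δω = ω₀/Q = 3.112e+04 rad/s; BW = Δω/(2π) = 4953 Hz.

(a) f₀ = 2545 Hz  (b) Q = 0.5137  (c) BW = 4953 Hz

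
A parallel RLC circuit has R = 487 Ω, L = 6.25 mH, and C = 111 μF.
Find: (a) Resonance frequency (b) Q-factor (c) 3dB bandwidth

Step 1 — Resonance: ω₀ = 1/√(LC) = 1/√(0.00625·0.000111) = 1201 rad/s.
Step 2 — f₀ = ω₀/(2π) = 191.1 Hz.
Step 3 — Parallel Q: Q = R/(ω₀L) = 487/(1201·0.00625) = 64.9.
Step 4 — Bandwidth: Δω = ω₀/Q = 18.5 rad/s; BW = Δω/(2π) = 2.944 Hz.

(a) f₀ = 191.1 Hz  (b) Q = 64.9  (c) BW = 2.944 Hz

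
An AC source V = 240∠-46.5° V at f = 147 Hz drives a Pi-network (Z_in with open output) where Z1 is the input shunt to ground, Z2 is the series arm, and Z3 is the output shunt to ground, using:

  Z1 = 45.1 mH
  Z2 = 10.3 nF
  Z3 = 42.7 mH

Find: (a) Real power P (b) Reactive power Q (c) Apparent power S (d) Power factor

Step 1 — Angular frequency: ω = 2π·f = 2π·147 = 923.6 rad/s.
Step 2 — Component impedances:
  Z1: Z = jωL = j·923.6·0.0451 = 0 + j41.66 Ω
  Z2: Z = 1/(jωC) = -j/(ω·C) = 0 - j1.051e+05 Ω
  Z3: Z = jωL = j·923.6·0.0427 = 0 + j39.44 Ω
Step 3 — With open output, the series arm Z2 and the output shunt Z3 appear in series to ground: Z2 + Z3 = 0 - j1.051e+05 Ω.
Step 4 — Parallel with input shunt Z1: Z_in = Z1 || (Z2 + Z3) = 0 + j41.67 Ω = 41.67∠90.0° Ω.
Step 5 — Source phasor: V = 240∠-46.5° V = 165.2 - j174.1 V.
Step 6 — Current: I = V / Z = -4.178 - j3.964 A = 5.759∠-136.5° A.
Step 7 — Complex power: S = V·I* = 0 + j1382 VA.
Step 8 — Real power: P = Re(S) = 0 W.
Step 9 — Reactive power: Q = Im(S) = 1382 VAR.
Step 10 — Apparent power: |S| = 1382 VA.
Step 11 — Power factor: PF = P/|S| = 0 (lagging).

(a) P = 0 W  (b) Q = 1382 VAR  (c) S = 1382 VA  (d) PF = 0 (lagging)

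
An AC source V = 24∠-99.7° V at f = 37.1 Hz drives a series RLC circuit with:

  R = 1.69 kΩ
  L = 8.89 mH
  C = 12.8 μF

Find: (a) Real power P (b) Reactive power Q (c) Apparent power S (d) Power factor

Step 1 — Angular frequency: ω = 2π·f = 2π·37.1 = 233.1 rad/s.
Step 2 — Component impedances:
  R: Z = R = 1690 Ω
  L: Z = jωL = j·233.1·0.00889 = 0 + j2.072 Ω
  C: Z = 1/(jωC) = -j/(ω·C) = 0 - j335.1 Ω
Step 3 — Series combination: Z_total = R + L + C = 1690 - j333.1 Ω = 1723∠-11.1° Ω.
Step 4 — Source phasor: V = 24∠-99.7° V = -4.044 - j23.66 V.
Step 5 — Current: I = V / Z = 0.0003524 - j0.01393 A = 0.01393∠-88.6° A.
Step 6 — Complex power: S = V·I* = 0.3281 - j0.06466 VA.
Step 7 — Real power: P = Re(S) = 0.3281 W.
Step 8 — Reactive power: Q = Im(S) = -0.06466 VAR.
Step 9 — Apparent power: |S| = 0.3344 VA.
Step 10 — Power factor: PF = P/|S| = 0.9811 (leading).

(a) P = 0.3281 W  (b) Q = -0.06466 VAR  (c) S = 0.3344 VA  (d) PF = 0.9811 (leading)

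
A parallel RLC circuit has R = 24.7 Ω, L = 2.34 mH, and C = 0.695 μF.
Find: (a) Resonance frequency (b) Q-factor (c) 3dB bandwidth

Step 1 — Resonance: ω₀ = 1/√(LC) = 1/√(0.00234·6.95e-07) = 2.48e+04 rad/s.
Step 2 — f₀ = ω₀/(2π) = 3947 Hz.
Step 3 — Parallel Q: Q = R/(ω₀L) = 24.7/(2.48e+04·0.00234) = 0.4257.
Step 4 — Bandwidth: Δω = ω₀/Q = 5.825e+04 rad/s; BW = Δω/(2π) = 9271 Hz.

(a) f₀ = 3947 Hz  (b) Q = 0.4257  (c) BW = 9271 Hz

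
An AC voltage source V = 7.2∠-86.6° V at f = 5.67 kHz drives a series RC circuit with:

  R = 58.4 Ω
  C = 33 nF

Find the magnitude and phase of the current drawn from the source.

Step 1 — Angular frequency: ω = 2π·f = 2π·5670 = 3.563e+04 rad/s.
Step 2 — Component impedances:
  R: Z = R = 58.4 Ω
  C: Z = 1/(jωC) = -j/(ω·C) = 0 - j850.6 Ω
Step 3 — Series combination: Z_total = R + C = 58.4 - j850.6 Ω = 852.6∠-86.1° Ω.
Step 4 — Source phasor: V = 7.2∠-86.6° V = 0.427 - j7.187 V.
Step 5 — Ohm's law: I = V / Z_total = (0.427 - j7.187) / (58.4 - j850.6) = 0.008444 - j7.777e-05 A.
Step 6 — Convert to polar: |I| = 0.008445 A, ∠I = -0.5°.

I = 0.008445∠-0.5° A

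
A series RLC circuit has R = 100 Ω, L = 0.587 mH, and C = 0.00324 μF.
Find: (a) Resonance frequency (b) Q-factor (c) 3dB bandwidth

Step 1 — Resonance: ω₀ = 1/√(LC) = 1/√(0.000587·3.24e-09) = 7.251e+05 rad/s.
Step 2 — f₀ = ω₀/(2π) = 1.154e+05 Hz.
Step 3 — Series Q: Q = ω₀L/R = 7.251e+05·0.000587/100 = 4.256.
Step 4 — Bandwidth: Δω = ω₀/Q = 1.704e+05 rad/s; BW = Δω/(2π) = 2.711e+04 Hz.

(a) f₀ = 1.154e+05 Hz  (b) Q = 4.256  (c) BW = 2.711e+04 Hz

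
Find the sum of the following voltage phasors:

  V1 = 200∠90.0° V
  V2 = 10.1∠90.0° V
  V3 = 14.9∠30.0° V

Step 1 — Convert each phasor to rectangular form:
  V1 = 200·(cos(90.0°) + j·sin(90.0°)) = 0 + j200 V
  V2 = 10.1·(cos(90.0°) + j·sin(90.0°)) = 0 + j10.1 V
  V3 = 14.9·(cos(30.0°) + j·sin(30.0°)) = 12.9 + j7.45 V
Step 2 — Sum components: V_total = 12.9 + j217.5 V.
Step 3 — Convert to polar: |V_total| = 217.9 V, ∠V_total = 86.6°.

V_total = 217.9∠86.6° V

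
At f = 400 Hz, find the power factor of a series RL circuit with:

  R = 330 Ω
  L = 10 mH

Step 1 — Angular frequency: ω = 2π·f = 2π·400 = 2513 rad/s.
Step 2 — Component impedances:
  R: Z = R = 330 Ω
  L: Z = jωL = j·2513·0.01 = 0 + j25.13 Ω
Step 3 — Series combination: Z_total = R + L = 330 + j25.13 Ω = 331∠4.4° Ω.
Step 4 — Power factor: PF = cos(φ) = Re(Z)/|Z| = 330/330.96 = 0.9971.
Step 5 — Type: Im(Z) = 25.13 ⇒ lagging (phase φ = 4.4°).

PF = 0.9971 (lagging, φ = 4.4°)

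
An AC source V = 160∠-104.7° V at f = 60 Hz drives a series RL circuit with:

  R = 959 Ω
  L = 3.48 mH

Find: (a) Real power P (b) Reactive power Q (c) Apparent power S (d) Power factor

Step 1 — Angular frequency: ω = 2π·f = 2π·60 = 377 rad/s.
Step 2 — Component impedances:
  R: Z = R = 959 Ω
  L: Z = jωL = j·377·0.00348 = 0 + j1.312 Ω
Step 3 — Series combination: Z_total = R + L = 959 + j1.312 Ω = 959∠0.1° Ω.
Step 4 — Source phasor: V = 160∠-104.7° V = -40.6 - j154.8 V.
Step 5 — Current: I = V / Z = -0.04256 - j0.1613 A = 0.1668∠-104.8° A.
Step 6 — Complex power: S = V·I* = 26.69 + j0.03652 VA.
Step 7 — Real power: P = Re(S) = 26.69 W.
Step 8 — Reactive power: Q = Im(S) = 0.03652 VAR.
Step 9 — Apparent power: |S| = 26.69 VA.
Step 10 — Power factor: PF = P/|S| = 1 (lagging).

(a) P = 26.69 W  (b) Q = 0.03652 VAR  (c) S = 26.69 VA  (d) PF = 1 (lagging)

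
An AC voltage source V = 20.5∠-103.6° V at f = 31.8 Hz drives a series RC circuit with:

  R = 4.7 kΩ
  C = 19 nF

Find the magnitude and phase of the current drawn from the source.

Step 1 — Angular frequency: ω = 2π·f = 2π·31.8 = 199.8 rad/s.
Step 2 — Component impedances:
  R: Z = R = 4700 Ω
  C: Z = 1/(jωC) = -j/(ω·C) = 0 - j2.634e+05 Ω
Step 3 — Series combination: Z_total = R + C = 4700 - j2.634e+05 Ω = 2.635e+05∠-89.0° Ω.
Step 4 — Source phasor: V = 20.5∠-103.6° V = -4.82 - j19.93 V.
Step 5 — Ohm's law: I = V / Z_total = (-4.82 - j19.93) / (4700 - j2.634e+05) = 7.529e-05 - j1.964e-05 A.
Step 6 — Convert to polar: |I| = 7.781e-05 A, ∠I = -14.6°.

I = 7.781e-05∠-14.6° A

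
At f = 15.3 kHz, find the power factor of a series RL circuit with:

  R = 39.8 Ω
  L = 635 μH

Step 1 — Angular frequency: ω = 2π·f = 2π·1.53e+04 = 9.613e+04 rad/s.
Step 2 — Component impedances:
  R: Z = R = 39.8 Ω
  L: Z = jωL = j·9.613e+04·0.000635 = 0 + j61.04 Ω
Step 3 — Series combination: Z_total = R + L = 39.8 + j61.04 Ω = 72.87∠56.9° Ω.
Step 4 — Power factor: PF = cos(φ) = Re(Z)/|Z| = 39.8/72.87 = 0.5462.
Step 5 — Type: Im(Z) = 61.04 ⇒ lagging (phase φ = 56.9°).

PF = 0.5462 (lagging, φ = 56.9°)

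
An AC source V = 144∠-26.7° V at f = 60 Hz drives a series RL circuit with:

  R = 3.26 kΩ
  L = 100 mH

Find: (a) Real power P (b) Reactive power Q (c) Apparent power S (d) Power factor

Step 1 — Angular frequency: ω = 2π·f = 2π·60 = 377 rad/s.
Step 2 — Component impedances:
  R: Z = R = 3260 Ω
  L: Z = jωL = j·377·0.1 = 0 + j37.7 Ω
Step 3 — Series combination: Z_total = R + L = 3260 + j37.7 Ω = 3260∠0.7° Ω.
Step 4 — Source phasor: V = 144∠-26.7° V = 128.6 - j64.7 V.
Step 5 — Current: I = V / Z = 0.03923 - j0.0203 A = 0.04417∠-27.4° A.
Step 6 — Complex power: S = V·I* = 6.36 + j0.07355 VA.
Step 7 — Real power: P = Re(S) = 6.36 W.
Step 8 — Reactive power: Q = Im(S) = 0.07355 VAR.
Step 9 — Apparent power: |S| = 6.36 VA.
Step 10 — Power factor: PF = P/|S| = 0.9999 (lagging).

(a) P = 6.36 W  (b) Q = 0.07355 VAR  (c) S = 6.36 VA  (d) PF = 0.9999 (lagging)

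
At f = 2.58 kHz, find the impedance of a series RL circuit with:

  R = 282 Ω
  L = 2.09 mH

Step 1 — Angular frequency: ω = 2π·f = 2π·2580 = 1.621e+04 rad/s.
Step 2 — Component impedances:
  R: Z = R = 282 Ω
  L: Z = jωL = j·1.621e+04·0.00209 = 0 + j33.88 Ω
Step 3 — Series combination: Z_total = R + L = 282 + j33.88 Ω = 284∠6.9° Ω.

Z = 282 + j33.88 Ω = 284∠6.9° Ω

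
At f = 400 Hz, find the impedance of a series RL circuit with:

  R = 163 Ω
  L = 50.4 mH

Step 1 — Angular frequency: ω = 2π·f = 2π·400 = 2513 rad/s.
Step 2 — Component impedances:
  R: Z = R = 163 Ω
  L: Z = jωL = j·2513·0.0504 = 0 + j126.7 Ω
Step 3 — Series combination: Z_total = R + L = 163 + j126.7 Ω = 206.4∠37.9° Ω.

Z = 163 + j126.7 Ω = 206.4∠37.9° Ω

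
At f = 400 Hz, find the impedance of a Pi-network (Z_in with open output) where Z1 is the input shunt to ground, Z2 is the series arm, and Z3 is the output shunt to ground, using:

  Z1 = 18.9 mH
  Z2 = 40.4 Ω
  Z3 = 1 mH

Step 1 — Angular frequency: ω = 2π·f = 2π·400 = 2513 rad/s.
Step 2 — Component impedances:
  Z1: Z = jωL = j·2513·0.0189 = 0 + j47.5 Ω
  Z2: Z = R = 40.4 Ω
  Z3: Z = jωL = j·2513·0.001 = 0 + j2.513 Ω
Step 3 — With open output, the series arm Z2 and the output shunt Z3 appear in series to ground: Z2 + Z3 = 40.4 + j2.513 Ω.
Step 4 — Parallel with input shunt Z1: Z_in = Z1 || (Z2 + Z3) = 22.05 + j20.2 Ω = 29.91∠42.5° Ω.

Z = 22.05 + j20.2 Ω = 29.91∠42.5° Ω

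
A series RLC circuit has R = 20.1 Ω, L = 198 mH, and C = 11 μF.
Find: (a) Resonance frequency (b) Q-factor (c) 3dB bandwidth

Step 1 — Resonance condition Im(Z)=0 gives ω₀ = 1/√(LC).
Step 2 — ω₀ = 1/√(0.198·1.1e-05) = 677.6 rad/s.
Step 3 — f₀ = ω₀/(2π) = 107.8 Hz.
Step 4 — Series Q: Q = ω₀L/R = 677.6·0.198/20.1 = 6.675.
Step 5 — 3dB bandwidth: Δω = ω₀/Q = 101.5 rad/s; BW = Δω/(2π) = 16.16 Hz.

(a) f₀ = 107.8 Hz  (b) Q = 6.675  (c) BW = 16.16 Hz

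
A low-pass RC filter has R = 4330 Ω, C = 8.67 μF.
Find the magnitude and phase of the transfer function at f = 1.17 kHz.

Step 1 — Angular frequency: ω = 2π·1170 = 7351 rad/s.
Step 2 — Transfer function: H(jω) = 1/(1 + jωRC).
Step 3 — Denominator: 1 + jωRC = 1 + j·7351·4330·8.67e-06 = 1 + j276.
Step 4 — H = 1.313e-05 - j0.003623.
Step 5 — Magnitude: |H| = 0.003623 (-48.8 dB); phase: φ = -89.8°.

|H| = 0.003623 (-48.8 dB), φ = -89.8°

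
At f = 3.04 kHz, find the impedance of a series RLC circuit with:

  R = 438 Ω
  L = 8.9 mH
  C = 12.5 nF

Step 1 — Angular frequency: ω = 2π·f = 2π·3040 = 1.91e+04 rad/s.
Step 2 — Component impedances:
  R: Z = R = 438 Ω
  L: Z = jωL = j·1.91e+04·0.0089 = 0 + j170 Ω
  C: Z = 1/(jωC) = -j/(ω·C) = 0 - j4188 Ω
Step 3 — Series combination: Z_total = R + L + C = 438 - j4018 Ω = 4042∠-83.8° Ω.

Z = 438 - j4018 Ω = 4042∠-83.8° Ω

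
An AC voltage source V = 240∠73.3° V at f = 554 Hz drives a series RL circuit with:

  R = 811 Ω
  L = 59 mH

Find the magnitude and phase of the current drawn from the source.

Step 1 — Angular frequency: ω = 2π·f = 2π·554 = 3481 rad/s.
Step 2 — Component impedances:
  R: Z = R = 811 Ω
  L: Z = jωL = j·3481·0.059 = 0 + j205.4 Ω
Step 3 — Series combination: Z_total = R + L = 811 + j205.4 Ω = 836.6∠14.2° Ω.
Step 4 — Source phasor: V = 240∠73.3° V = 68.97 + j229.9 V.
Step 5 — Ohm's law: I = V / Z_total = (68.97 + j229.9) / (811 + j205.4) = 0.1474 + j0.2461 A.
Step 6 — Convert to polar: |I| = 0.2869 A, ∠I = 59.1°.

I = 0.2869∠59.1° A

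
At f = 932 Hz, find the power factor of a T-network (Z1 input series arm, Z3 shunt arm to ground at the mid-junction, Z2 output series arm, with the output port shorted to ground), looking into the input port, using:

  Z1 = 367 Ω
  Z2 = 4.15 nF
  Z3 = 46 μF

Step 1 — Angular frequency: ω = 2π·f = 2π·932 = 5856 rad/s.
Step 2 — Component impedances:
  Z1: Z = R = 367 Ω
  Z2: Z = 1/(jωC) = -j/(ω·C) = 0 - j4.115e+04 Ω
  Z3: Z = 1/(jωC) = -j/(ω·C) = 0 - j3.712 Ω
Step 3 — With the output port shorted to ground, the output series arm Z2 runs from the junction to ground; the shunt arm Z3 also runs from the junction to ground. They appear in parallel: Z3 || Z2 = 0 - j3.712 Ω.
Step 4 — Series with input arm Z1: Z_in = Z1 + (Z3 || Z2) = 367 - j3.712 Ω = 367∠-0.6° Ω.
Step 5 — Power factor: PF = cos(φ) = Re(Z)/|Z| = 367/367.02 = 0.9999.
Step 6 — Type: Im(Z) = -3.712 ⇒ leading (phase φ = -0.6°).

PF = 0.9999 (leading, φ = -0.6°)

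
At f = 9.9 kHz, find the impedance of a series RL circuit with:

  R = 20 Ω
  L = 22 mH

Step 1 — Angular frequency: ω = 2π·f = 2π·9900 = 6.22e+04 rad/s.
Step 2 — Component impedances:
  R: Z = R = 20 Ω
  L: Z = jωL = j·6.22e+04·0.022 = 0 + j1368 Ω
Step 3 — Series combination: Z_total = R + L = 20 + j1368 Ω = 1369∠89.2° Ω.

Z = 20 + j1368 Ω = 1369∠89.2° Ω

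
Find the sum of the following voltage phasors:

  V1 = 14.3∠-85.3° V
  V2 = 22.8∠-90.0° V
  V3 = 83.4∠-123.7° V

Step 1 — Convert each phasor to rectangular form:
  V1 = 14.3·(cos(-85.3°) + j·sin(-85.3°)) = 1.172 - j14.25 V
  V2 = 22.8·(cos(-90.0°) + j·sin(-90.0°)) = 0 - j22.8 V
  V3 = 83.4·(cos(-123.7°) + j·sin(-123.7°)) = -46.27 - j69.38 V
Step 2 — Sum components: V_total = -45.1 - j106.4 V.
Step 3 — Convert to polar: |V_total| = 115.6 V, ∠V_total = -113.0°.

V_total = 115.6∠-113.0° V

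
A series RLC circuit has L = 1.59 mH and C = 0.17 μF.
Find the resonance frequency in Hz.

Step 1 — Resonance condition Im(Z)=0 gives ω₀ = 1/√(LC).
Step 2 — ω₀ = 1/√(0.00159·1.7e-07) = 6.082e+04 rad/s.
Step 3 — f₀ = ω₀/(2π) = 9680 Hz.

f₀ = 9680 Hz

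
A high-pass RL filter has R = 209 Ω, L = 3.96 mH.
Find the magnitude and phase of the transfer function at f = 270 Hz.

Step 1 — Angular frequency: ω = 2π·270 = 1696 rad/s.
Step 2 — Transfer function: H(jω) = jωL/(R + jωL).
Step 3 — Numerator jωL = j·6.718; denominator R + jωL = 209 + j6.718.
Step 4 — H = 0.001032 + j0.03211.
Step 5 — Magnitude: |H| = 0.03213 (-29.9 dB); phase: φ = 88.2°.

|H| = 0.03213 (-29.9 dB), φ = 88.2°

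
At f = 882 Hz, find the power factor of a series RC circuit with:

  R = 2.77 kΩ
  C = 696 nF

Step 1 — Angular frequency: ω = 2π·f = 2π·882 = 5542 rad/s.
Step 2 — Component impedances:
  R: Z = R = 2770 Ω
  C: Z = 1/(jωC) = -j/(ω·C) = 0 - j259.3 Ω
Step 3 — Series combination: Z_total = R + C = 2770 - j259.3 Ω = 2782∠-5.3° Ω.
Step 4 — Power factor: PF = cos(φ) = Re(Z)/|Z| = 2770/2782.11 = 0.9956.
Step 5 — Type: Im(Z) = -259.3 ⇒ leading (phase φ = -5.3°).

PF = 0.9956 (leading, φ = -5.3°)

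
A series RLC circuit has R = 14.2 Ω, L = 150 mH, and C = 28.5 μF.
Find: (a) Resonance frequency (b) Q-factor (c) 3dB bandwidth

Step 1 — Resonance: ω₀ = 1/√(LC) = 1/√(0.15·2.85e-05) = 483.7 rad/s.
Step 2 — f₀ = ω₀/(2π) = 76.98 Hz.
Step 3 — Series Q: Q = ω₀L/R = 483.7·0.15/14.2 = 5.109.
Step 4 — Bandwidth: Δω = ω₀/Q = 94.67 rad/s; BW = Δω/(2π) = 15.07 Hz.

(a) f₀ = 76.98 Hz  (b) Q = 5.109  (c) BW = 15.07 Hz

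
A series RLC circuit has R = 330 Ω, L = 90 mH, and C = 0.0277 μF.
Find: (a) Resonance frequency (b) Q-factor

Step 1 — Resonance condition Im(Z)=0 gives ω₀ = 1/√(LC).
Step 2 — ω₀ = 1/√(0.09·2.77e-08) = 2.003e+04 rad/s.
Step 3 — f₀ = ω₀/(2π) = 3188 Hz.
Step 4 — Series Q: Q = ω₀L/R = 2.003e+04·0.09/330 = 5.462.

(a) f₀ = 3188 Hz  (b) Q = 5.462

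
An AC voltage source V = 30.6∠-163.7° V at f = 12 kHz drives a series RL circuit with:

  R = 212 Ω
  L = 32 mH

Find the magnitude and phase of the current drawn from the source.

Step 1 — Angular frequency: ω = 2π·f = 2π·1.2e+04 = 7.54e+04 rad/s.
Step 2 — Component impedances:
  R: Z = R = 212 Ω
  L: Z = jωL = j·7.54e+04·0.032 = 0 + j2413 Ω
Step 3 — Series combination: Z_total = R + L = 212 + j2413 Ω = 2422∠85.0° Ω.
Step 4 — Source phasor: V = 30.6∠-163.7° V = -29.37 - j8.588 V.
Step 5 — Ohm's law: I = V / Z_total = (-29.37 - j8.588) / (212 + j2413) = -0.004594 + j0.01177 A.
Step 6 — Convert to polar: |I| = 0.01263 A, ∠I = 111.3°.

I = 0.01263∠111.3° A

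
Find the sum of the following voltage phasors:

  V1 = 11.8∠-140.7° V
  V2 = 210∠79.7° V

Step 1 — Convert each phasor to rectangular form:
  V1 = 11.8·(cos(-140.7°) + j·sin(-140.7°)) = -9.131 - j7.474 V
  V2 = 210·(cos(79.7°) + j·sin(79.7°)) = 37.55 + j206.6 V
Step 2 — Sum components: V_total = 28.42 + j199.1 V.
Step 3 — Convert to polar: |V_total| = 201.2 V, ∠V_total = 81.9°.

V_total = 201.2∠81.9° V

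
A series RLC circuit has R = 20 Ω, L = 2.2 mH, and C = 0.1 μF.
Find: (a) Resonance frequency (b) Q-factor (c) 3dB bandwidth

Step 1 — Resonance condition Im(Z)=0 gives ω₀ = 1/√(LC).
Step 2 — ω₀ = 1/√(0.0022·1e-07) = 6.742e+04 rad/s.
Step 3 — f₀ = ω₀/(2π) = 1.073e+04 Hz.
Step 4 — Series Q: Q = ω₀L/R = 6.742e+04·0.0022/20 = 7.416.
Step 5 — 3dB bandwidth: Δω = ω₀/Q = 9091 rad/s; BW = Δω/(2π) = 1447 Hz.

(a) f₀ = 1.073e+04 Hz  (b) Q = 7.416  (c) BW = 1447 Hz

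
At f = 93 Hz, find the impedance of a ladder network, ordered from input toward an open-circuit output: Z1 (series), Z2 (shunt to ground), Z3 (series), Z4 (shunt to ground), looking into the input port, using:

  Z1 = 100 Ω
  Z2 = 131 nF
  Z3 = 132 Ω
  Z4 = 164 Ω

Step 1 — Angular frequency: ω = 2π·f = 2π·93 = 584.3 rad/s.
Step 2 — Component impedances:
  Z1: Z = R = 100 Ω
  Z2: Z = 1/(jωC) = -j/(ω·C) = 0 - j1.306e+04 Ω
  Z3: Z = R = 132 Ω
  Z4: Z = R = 164 Ω
Step 3 — Ladder network (open output): work backward from the far end, alternating series and parallel combinations. Z_in = 395.8 - j6.703 Ω = 395.9∠-1.0° Ω.

Z = 395.8 - j6.703 Ω = 395.9∠-1.0° Ω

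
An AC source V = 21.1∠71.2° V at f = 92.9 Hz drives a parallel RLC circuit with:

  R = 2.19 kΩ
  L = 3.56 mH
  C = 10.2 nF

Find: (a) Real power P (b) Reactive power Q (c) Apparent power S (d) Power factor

Step 1 — Angular frequency: ω = 2π·f = 2π·92.9 = 583.7 rad/s.
Step 2 — Component impedances:
  R: Z = R = 2190 Ω
  L: Z = jωL = j·583.7·0.00356 = 0 + j2.078 Ω
  C: Z = 1/(jωC) = -j/(ω·C) = 0 - j1.68e+05 Ω
Step 3 — Parallel combination: 1/Z_total = 1/R + 1/L + 1/C; Z_total = 0.001972 + j2.078 Ω = 2.078∠89.9° Ω.
Step 4 — Source phasor: V = 21.1∠71.2° V = 6.8 + j19.97 V.
Step 5 — Current: I = V / Z = 9.615 - j3.263 A = 10.15∠-18.7° A.
Step 6 — Complex power: S = V·I* = 0.2033 + j214.2 VA.
Step 7 — Real power: P = Re(S) = 0.2033 W.
Step 8 — Reactive power: Q = Im(S) = 214.2 VAR.
Step 9 — Apparent power: |S| = 214.2 VA.
Step 10 — Power factor: PF = P/|S| = 0.0009489 (lagging).

(a) P = 0.2033 W  (b) Q = 214.2 VAR  (c) S = 214.2 VA  (d) PF = 0.0009489 (lagging)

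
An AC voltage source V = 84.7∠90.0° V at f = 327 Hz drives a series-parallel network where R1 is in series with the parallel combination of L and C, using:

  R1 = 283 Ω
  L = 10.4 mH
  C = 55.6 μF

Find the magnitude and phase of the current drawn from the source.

Step 1 — Angular frequency: ω = 2π·f = 2π·327 = 2055 rad/s.
Step 2 — Component impedances:
  R1: Z = R = 283 Ω
  L: Z = jωL = j·2055·0.0104 = 0 + j21.37 Ω
  C: Z = 1/(jωC) = -j/(ω·C) = 0 - j8.754 Ω
Step 3 — Parallel branch: L || C = 1/(1/L + 1/C) = 0 - j14.83 Ω.
Step 4 — Series with R1: Z_total = R1 + (L || C) = 283 - j14.83 Ω = 283.4∠-3.0° Ω.
Step 5 — Source phasor: V = 84.7∠90.0° V = 0 + j84.7 V.
Step 6 — Ohm's law: I = V / Z_total = (0 + j84.7) / (283 - j14.83) = -0.01564 + j0.2985 A.
Step 7 — Convert to polar: |I| = 0.2989 A, ∠I = 93.0°.

I = 0.2989∠93.0° A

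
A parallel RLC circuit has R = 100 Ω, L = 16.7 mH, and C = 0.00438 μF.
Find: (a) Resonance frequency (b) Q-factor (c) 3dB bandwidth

Step 1 — Resonance: ω₀ = 1/√(LC) = 1/√(0.0167·4.38e-09) = 1.169e+05 rad/s.
Step 2 — f₀ = ω₀/(2π) = 1.861e+04 Hz.
Step 3 — Parallel Q: Q = R/(ω₀L) = 100/(1.169e+05·0.0167) = 0.05121.
Step 4 — Bandwidth: Δω = ω₀/Q = 2.283e+06 rad/s; BW = Δω/(2π) = 3.634e+05 Hz.

(a) f₀ = 1.861e+04 Hz  (b) Q = 0.05121  (c) BW = 3.634e+05 Hz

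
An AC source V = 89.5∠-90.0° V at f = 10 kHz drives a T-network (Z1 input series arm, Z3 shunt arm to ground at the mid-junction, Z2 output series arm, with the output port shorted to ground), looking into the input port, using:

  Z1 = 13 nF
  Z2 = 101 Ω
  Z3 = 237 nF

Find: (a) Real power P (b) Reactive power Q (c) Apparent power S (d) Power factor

Step 1 — Angular frequency: ω = 2π·f = 2π·1e+04 = 6.283e+04 rad/s.
Step 2 — Component impedances:
  Z1: Z = 1/(jωC) = -j/(ω·C) = 0 - j1224 Ω
  Z2: Z = R = 101 Ω
  Z3: Z = 1/(jωC) = -j/(ω·C) = 0 - j67.15 Ω
Step 3 — With the output port shorted to ground, the output series arm Z2 runs from the junction to ground; the shunt arm Z3 also runs from the junction to ground. They appear in parallel: Z3 || Z2 = 30.96 - j46.57 Ω.
Step 4 — Series with input arm Z1: Z_in = Z1 + (Z3 || Z2) = 30.96 - j1271 Ω = 1271∠-88.6° Ω.
Step 5 — Source phasor: V = 89.5∠-90.0° V = 0 - j89.5 V.
Step 6 — Current: I = V / Z = 0.07038 - j0.001715 A = 0.07041∠-1.4° A.
Step 7 — Complex power: S = V·I* = 0.1535 - j6.299 VA.
Step 8 — Real power: P = Re(S) = 0.1535 W.
Step 9 — Reactive power: Q = Im(S) = -6.299 VAR.
Step 10 — Apparent power: |S| = 6.301 VA.
Step 11 — Power factor: PF = P/|S| = 0.02436 (leading).

(a) P = 0.1535 W  (b) Q = -6.299 VAR  (c) S = 6.301 VA  (d) PF = 0.02436 (leading)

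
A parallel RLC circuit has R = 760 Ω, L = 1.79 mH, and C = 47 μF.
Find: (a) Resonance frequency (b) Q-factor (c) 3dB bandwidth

Step 1 — Resonance: ω₀ = 1/√(LC) = 1/√(0.00179·4.7e-05) = 3448 rad/s.
Step 2 — f₀ = ω₀/(2π) = 548.7 Hz.
Step 3 — Parallel Q: Q = R/(ω₀L) = 760/(3448·0.00179) = 123.2.
Step 4 — Bandwidth: Δω = ω₀/Q = 28 rad/s; BW = Δω/(2π) = 4.456 Hz.

(a) f₀ = 548.7 Hz  (b) Q = 123.2  (c) BW = 4.456 Hz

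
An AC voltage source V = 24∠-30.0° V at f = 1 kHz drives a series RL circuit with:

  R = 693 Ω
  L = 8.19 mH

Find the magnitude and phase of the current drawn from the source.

Step 1 — Angular frequency: ω = 2π·f = 2π·1000 = 6283 rad/s.
Step 2 — Component impedances:
  R: Z = R = 693 Ω
  L: Z = jωL = j·6283·0.00819 = 0 + j51.46 Ω
Step 3 — Series combination: Z_total = R + L = 693 + j51.46 Ω = 694.9∠4.2° Ω.
Step 4 — Source phasor: V = 24∠-30.0° V = 20.78 - j12 V.
Step 5 — Ohm's law: I = V / Z_total = (20.78 - j12) / (693 + j51.46) = 0.02855 - j0.01944 A.
Step 6 — Convert to polar: |I| = 0.03454 A, ∠I = -34.2°.

I = 0.03454∠-34.2° A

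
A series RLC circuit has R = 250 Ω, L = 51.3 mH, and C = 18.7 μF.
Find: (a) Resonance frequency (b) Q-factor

Step 1 — Resonance condition Im(Z)=0 gives ω₀ = 1/√(LC).
Step 2 — ω₀ = 1/√(0.0513·1.87e-05) = 1021 rad/s.
Step 3 — f₀ = ω₀/(2π) = 162.5 Hz.
Step 4 — Series Q: Q = ω₀L/R = 1021·0.0513/250 = 0.2095.

(a) f₀ = 162.5 Hz  (b) Q = 0.2095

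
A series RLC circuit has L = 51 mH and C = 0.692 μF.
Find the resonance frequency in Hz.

Step 1 — Resonance condition Im(Z)=0 gives ω₀ = 1/√(LC).
Step 2 — ω₀ = 1/√(0.051·6.92e-07) = 5323 rad/s.
Step 3 — f₀ = ω₀/(2π) = 847.2 Hz.

f₀ = 847.2 Hz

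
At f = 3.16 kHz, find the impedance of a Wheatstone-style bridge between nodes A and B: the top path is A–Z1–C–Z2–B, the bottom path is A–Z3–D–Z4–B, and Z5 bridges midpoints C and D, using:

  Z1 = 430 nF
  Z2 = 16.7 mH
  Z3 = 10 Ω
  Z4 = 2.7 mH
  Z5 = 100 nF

Step 1 — Angular frequency: ω = 2π·f = 2π·3160 = 1.985e+04 rad/s.
Step 2 — Component impedances:
  Z1: Z = 1/(jωC) = -j/(ω·C) = 0 - j117.1 Ω
  Z2: Z = jωL = j·1.985e+04·0.0167 = 0 + j331.6 Ω
  Z3: Z = R = 10 Ω
  Z4: Z = jωL = j·1.985e+04·0.0027 = 0 + j53.61 Ω
  Z5: Z = 1/(jωC) = -j/(ω·C) = 0 - j503.7 Ω
Step 3 — Bridge requires nodal analysis (the Z5 bridge couples midpoints C and D, so the two paths cannot be reduced to a simple series/parallel combination). Setting node B to ground and injecting 1 A at node A, the 3-node admittance system at A, C, D solves to V_A = Z_AB = 7.226 + j43.75 Ω = 44.34∠80.6° Ω.

Z = 7.226 + j43.75 Ω = 44.34∠80.6° Ω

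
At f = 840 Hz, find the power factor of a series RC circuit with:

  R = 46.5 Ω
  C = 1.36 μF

Step 1 — Angular frequency: ω = 2π·f = 2π·840 = 5278 rad/s.
Step 2 — Component impedances:
  R: Z = R = 46.5 Ω
  C: Z = 1/(jωC) = -j/(ω·C) = 0 - j139.3 Ω
Step 3 — Series combination: Z_total = R + C = 46.5 - j139.3 Ω = 146.9∠-71.5° Ω.
Step 4 — Power factor: PF = cos(φ) = Re(Z)/|Z| = 46.5/146.87 = 0.3166.
Step 5 — Type: Im(Z) = -139.3 ⇒ leading (phase φ = -71.5°).

PF = 0.3166 (leading, φ = -71.5°)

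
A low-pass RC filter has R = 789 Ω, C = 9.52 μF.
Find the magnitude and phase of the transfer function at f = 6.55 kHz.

Step 1 — Angular frequency: ω = 2π·6550 = 4.115e+04 rad/s.
Step 2 — Transfer function: H(jω) = 1/(1 + jωRC).
Step 3 — Denominator: 1 + jωRC = 1 + j·4.115e+04·789·9.52e-06 = 1 + j309.1.
Step 4 — H = 1.046e-05 - j0.003235.
Step 5 — Magnitude: |H| = 0.003235 (-49.8 dB); phase: φ = -89.8°.

|H| = 0.003235 (-49.8 dB), φ = -89.8°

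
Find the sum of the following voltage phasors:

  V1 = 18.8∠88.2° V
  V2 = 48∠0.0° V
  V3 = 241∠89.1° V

Step 1 — Convert each phasor to rectangular form:
  V1 = 18.8·(cos(88.2°) + j·sin(88.2°)) = 0.5905 + j18.79 V
  V2 = 48·(cos(0.0°) + j·sin(0.0°)) = 48 V
  V3 = 241·(cos(89.1°) + j·sin(89.1°)) = 3.785 + j241 V
Step 2 — Sum components: V_total = 52.38 + j259.8 V.
Step 3 — Convert to polar: |V_total| = 265 V, ∠V_total = 78.6°.

V_total = 265∠78.6° V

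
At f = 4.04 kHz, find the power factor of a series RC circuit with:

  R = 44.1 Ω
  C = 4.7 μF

Step 1 — Angular frequency: ω = 2π·f = 2π·4040 = 2.538e+04 rad/s.
Step 2 — Component impedances:
  R: Z = R = 44.1 Ω
  C: Z = 1/(jωC) = -j/(ω·C) = 0 - j8.382 Ω
Step 3 — Series combination: Z_total = R + C = 44.1 - j8.382 Ω = 44.89∠-10.8° Ω.
Step 4 — Power factor: PF = cos(φ) = Re(Z)/|Z| = 44.1/44.89 = 0.9824.
Step 5 — Type: Im(Z) = -8.382 ⇒ leading (phase φ = -10.8°).

PF = 0.9824 (leading, φ = -10.8°)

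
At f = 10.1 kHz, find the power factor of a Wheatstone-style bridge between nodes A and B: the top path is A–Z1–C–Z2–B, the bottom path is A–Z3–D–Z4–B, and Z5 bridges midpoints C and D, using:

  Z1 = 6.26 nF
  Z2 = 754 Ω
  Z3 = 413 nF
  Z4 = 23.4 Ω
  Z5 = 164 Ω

Step 1 — Angular frequency: ω = 2π·f = 2π·1.01e+04 = 6.346e+04 rad/s.
Step 2 — Component impedances:
  Z1: Z = 1/(jωC) = -j/(ω·C) = 0 - j2517 Ω
  Z2: Z = R = 754 Ω
  Z3: Z = 1/(jωC) = -j/(ω·C) = 0 - j38.15 Ω
  Z4: Z = R = 23.4 Ω
  Z5: Z = R = 164 Ω
Step 3 — Bridge requires nodal analysis (the Z5 bridge couples midpoints C and D, so the two paths cannot be reduced to a simple series/parallel combination). Setting node B to ground and injecting 1 A at node A, the 3-node admittance system at A, C, D solves to V_A = Z_AB = 22.73 - j37.59 Ω = 43.92∠-58.8° Ω.
Step 4 — Power factor: PF = cos(φ) = Re(Z)/|Z| = 22.727/43.923 = 0.5174.
Step 5 — Type: Im(Z) = -37.59 ⇒ leading (phase φ = -58.8°).

PF = 0.5174 (leading, φ = -58.8°)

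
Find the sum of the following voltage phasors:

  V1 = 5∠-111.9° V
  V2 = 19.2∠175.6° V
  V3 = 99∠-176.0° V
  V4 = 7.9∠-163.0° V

Step 1 — Convert each phasor to rectangular form:
  V1 = 5·(cos(-111.9°) + j·sin(-111.9°)) = -1.865 - j4.639 V
  V2 = 19.2·(cos(175.6°) + j·sin(175.6°)) = -19.14 + j1.473 V
  V3 = 99·(cos(-176.0°) + j·sin(-176.0°)) = -98.76 - j6.906 V
  V4 = 7.9·(cos(-163.0°) + j·sin(-163.0°)) = -7.555 - j2.31 V
Step 2 — Sum components: V_total = -127.3 - j12.38 V.
Step 3 — Convert to polar: |V_total| = 127.9 V, ∠V_total = -174.4°.

V_total = 127.9∠-174.4° V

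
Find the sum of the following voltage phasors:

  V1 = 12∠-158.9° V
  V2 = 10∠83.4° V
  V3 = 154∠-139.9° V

Step 1 — Convert each phasor to rectangular form:
  V1 = 12·(cos(-158.9°) + j·sin(-158.9°)) = -11.2 - j4.32 V
  V2 = 10·(cos(83.4°) + j·sin(83.4°)) = 1.149 + j9.934 V
  V3 = 154·(cos(-139.9°) + j·sin(-139.9°)) = -117.8 - j99.2 V
Step 2 — Sum components: V_total = -127.8 - j93.58 V.
Step 3 — Convert to polar: |V_total| = 158.4 V, ∠V_total = -143.8°.

V_total = 158.4∠-143.8° V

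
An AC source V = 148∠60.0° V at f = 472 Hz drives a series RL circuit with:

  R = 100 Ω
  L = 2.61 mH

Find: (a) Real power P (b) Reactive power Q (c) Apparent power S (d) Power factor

Step 1 — Angular frequency: ω = 2π·f = 2π·472 = 2966 rad/s.
Step 2 — Component impedances:
  R: Z = R = 100 Ω
  L: Z = jωL = j·2966·0.00261 = 0 + j7.74 Ω
Step 3 — Series combination: Z_total = R + L = 100 + j7.74 Ω = 100.3∠4.4° Ω.
Step 4 — Source phasor: V = 148∠60.0° V = 74 + j128.2 V.
Step 5 — Current: I = V / Z = 0.8342 + j1.217 A = 1.476∠55.6° A.
Step 6 — Complex power: S = V·I* = 217.7 + j16.85 VA.
Step 7 — Real power: P = Re(S) = 217.7 W.
Step 8 — Reactive power: Q = Im(S) = 16.85 VAR.
Step 9 — Apparent power: |S| = 218.4 VA.
Step 10 — Power factor: PF = P/|S| = 0.997 (lagging).

(a) P = 217.7 W  (b) Q = 16.85 VAR  (c) S = 218.4 VA  (d) PF = 0.997 (lagging)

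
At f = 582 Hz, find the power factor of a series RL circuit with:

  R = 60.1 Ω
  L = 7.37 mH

Step 1 — Angular frequency: ω = 2π·f = 2π·582 = 3657 rad/s.
Step 2 — Component impedances:
  R: Z = R = 60.1 Ω
  L: Z = jωL = j·3657·0.00737 = 0 + j26.95 Ω
Step 3 — Series combination: Z_total = R + L = 60.1 + j26.95 Ω = 65.87∠24.2° Ω.
Step 4 — Power factor: PF = cos(φ) = Re(Z)/|Z| = 60.1/65.866 = 0.9125.
Step 5 — Type: Im(Z) = 26.95 ⇒ lagging (phase φ = 24.2°).

PF = 0.9125 (lagging, φ = 24.2°)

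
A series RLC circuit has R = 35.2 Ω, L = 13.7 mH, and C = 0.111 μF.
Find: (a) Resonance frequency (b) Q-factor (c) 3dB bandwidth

Step 1 — Resonance: ω₀ = 1/√(LC) = 1/√(0.0137·1.11e-07) = 2.564e+04 rad/s.
Step 2 — f₀ = ω₀/(2π) = 4081 Hz.
Step 3 — Series Q: Q = ω₀L/R = 2.564e+04·0.0137/35.2 = 9.981.
Step 4 — Bandwidth: Δω = ω₀/Q = 2569 rad/s; BW = Δω/(2π) = 408.9 Hz.

(a) f₀ = 4081 Hz  (b) Q = 9.981  (c) BW = 408.9 Hz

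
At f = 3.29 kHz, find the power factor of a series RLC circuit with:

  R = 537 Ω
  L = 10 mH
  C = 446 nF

Step 1 — Angular frequency: ω = 2π·f = 2π·3290 = 2.067e+04 rad/s.
Step 2 — Component impedances:
  R: Z = R = 537 Ω
  L: Z = jωL = j·2.067e+04·0.01 = 0 + j206.7 Ω
  C: Z = 1/(jωC) = -j/(ω·C) = 0 - j108.5 Ω
Step 3 — Series combination: Z_total = R + L + C = 537 + j98.25 Ω = 545.9∠10.4° Ω.
Step 4 — Power factor: PF = cos(φ) = Re(Z)/|Z| = 537/545.9 = 0.9837.
Step 5 — Type: Im(Z) = 98.25 ⇒ lagging (phase φ = 10.4°).

PF = 0.9837 (lagging, φ = 10.4°)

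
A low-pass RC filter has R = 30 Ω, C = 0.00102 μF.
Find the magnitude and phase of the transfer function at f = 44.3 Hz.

Step 1 — Angular frequency: ω = 2π·44.3 = 278.3 rad/s.
Step 2 — Transfer function: H(jω) = 1/(1 + jωRC).
Step 3 — Denominator: 1 + jωRC = 1 + j·278.3·30·1.02e-09 = 1 + j8.517e-06.
Step 4 — H = 1 - j8.517e-06.
Step 5 — Magnitude: |H| = 1 (-0.0 dB); phase: φ = -0.0°.

|H| = 1 (-0.0 dB), φ = -0.0°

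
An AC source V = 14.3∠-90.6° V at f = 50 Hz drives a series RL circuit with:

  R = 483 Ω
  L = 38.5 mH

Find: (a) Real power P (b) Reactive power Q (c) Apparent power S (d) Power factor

Step 1 — Angular frequency: ω = 2π·f = 2π·50 = 314.2 rad/s.
Step 2 — Component impedances:
  R: Z = R = 483 Ω
  L: Z = jωL = j·314.2·0.0385 = 0 + j12.1 Ω
Step 3 — Series combination: Z_total = R + L = 483 + j12.1 Ω = 483.2∠1.4° Ω.
Step 4 — Source phasor: V = 14.3∠-90.6° V = -0.1497 - j14.3 V.
Step 5 — Current: I = V / Z = -0.001051 - j0.02958 A = 0.0296∠-92.0° A.
Step 6 — Complex power: S = V·I* = 0.4231 + j0.0106 VA.
Step 7 — Real power: P = Re(S) = 0.4231 W.
Step 8 — Reactive power: Q = Im(S) = 0.0106 VAR.
Step 9 — Apparent power: |S| = 0.4232 VA.
Step 10 — Power factor: PF = P/|S| = 0.9997 (lagging).

(a) P = 0.4231 W  (b) Q = 0.0106 VAR  (c) S = 0.4232 VA  (d) PF = 0.9997 (lagging)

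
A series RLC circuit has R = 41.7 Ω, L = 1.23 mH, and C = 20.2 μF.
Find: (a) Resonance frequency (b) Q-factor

Step 1 — Resonance condition Im(Z)=0 gives ω₀ = 1/√(LC).
Step 2 — ω₀ = 1/√(0.00123·2.02e-05) = 6344 rad/s.
Step 3 — f₀ = ω₀/(2π) = 1010 Hz.
Step 4 — Series Q: Q = ω₀L/R = 6344·0.00123/41.7 = 0.1871.

(a) f₀ = 1010 Hz  (b) Q = 0.1871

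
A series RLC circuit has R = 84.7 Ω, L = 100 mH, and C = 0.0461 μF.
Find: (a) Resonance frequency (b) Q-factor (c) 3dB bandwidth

Step 1 — Resonance: ω₀ = 1/√(LC) = 1/√(0.1·4.61e-08) = 1.473e+04 rad/s.
Step 2 — f₀ = ω₀/(2π) = 2344 Hz.
Step 3 — Series Q: Q = ω₀L/R = 1.473e+04·0.1/84.7 = 17.39.
Step 4 — Bandwidth: Δω = ω₀/Q = 847 rad/s; BW = Δω/(2π) = 134.8 Hz.

(a) f₀ = 2344 Hz  (b) Q = 17.39  (c) BW = 134.8 Hz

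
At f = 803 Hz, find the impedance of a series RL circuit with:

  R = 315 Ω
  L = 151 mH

Step 1 — Angular frequency: ω = 2π·f = 2π·803 = 5045 rad/s.
Step 2 — Component impedances:
  R: Z = R = 315 Ω
  L: Z = jωL = j·5045·0.151 = 0 + j761.9 Ω
Step 3 — Series combination: Z_total = R + L = 315 + j761.9 Ω = 824.4∠67.5° Ω.

Z = 315 + j761.9 Ω = 824.4∠67.5° Ω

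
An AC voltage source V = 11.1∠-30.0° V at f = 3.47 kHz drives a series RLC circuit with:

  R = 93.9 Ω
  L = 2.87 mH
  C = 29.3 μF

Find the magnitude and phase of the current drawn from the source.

Step 1 — Angular frequency: ω = 2π·f = 2π·3470 = 2.18e+04 rad/s.
Step 2 — Component impedances:
  R: Z = R = 93.9 Ω
  L: Z = jωL = j·2.18e+04·0.00287 = 0 + j62.57 Ω
  C: Z = 1/(jωC) = -j/(ω·C) = 0 - j1.565 Ω
Step 3 — Series combination: Z_total = R + L + C = 93.9 + j61.01 Ω = 112∠33.0° Ω.
Step 4 — Source phasor: V = 11.1∠-30.0° V = 9.613 - j5.55 V.
Step 5 — Ohm's law: I = V / Z_total = (9.613 - j5.55) / (93.9 + j61.01) = 0.04498 - j0.08833 A.
Step 6 — Convert to polar: |I| = 0.09913 A, ∠I = -63.0°.

I = 0.09913∠-63.0° A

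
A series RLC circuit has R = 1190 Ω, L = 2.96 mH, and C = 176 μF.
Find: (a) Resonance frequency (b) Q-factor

Step 1 — Resonance condition Im(Z)=0 gives ω₀ = 1/√(LC).
Step 2 — ω₀ = 1/√(0.00296·0.000176) = 1385 rad/s.
Step 3 — f₀ = ω₀/(2π) = 220.5 Hz.
Step 4 — Series Q: Q = ω₀L/R = 1385·0.00296/1190 = 0.003446.

(a) f₀ = 220.5 Hz  (b) Q = 0.003446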